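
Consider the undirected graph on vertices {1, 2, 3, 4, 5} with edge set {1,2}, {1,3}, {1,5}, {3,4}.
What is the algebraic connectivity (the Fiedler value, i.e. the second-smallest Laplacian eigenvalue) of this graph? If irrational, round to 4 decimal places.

With the vertex order [1, 2, 3, 4, 5], the degrees are [3, 1, 2, 1, 1], giving D = diag(3, 1, 2, 1, 1) and L = D - A. The smallest Laplacian eigenvalue is always 0. The next one, lambda_2 = 0.5188, measures how hard the graph is to disconnect: larger values mean better connectivity.

0.5188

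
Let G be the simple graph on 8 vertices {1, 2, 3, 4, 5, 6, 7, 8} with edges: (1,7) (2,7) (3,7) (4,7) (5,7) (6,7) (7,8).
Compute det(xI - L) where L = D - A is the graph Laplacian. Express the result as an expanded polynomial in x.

Each diagonal entry of L is the vertex degree and each off-diagonal entry is -1 where an edge is present, 0 otherwise; in the order [1, 2, 3, 4, 5, 6, 7, 8] the diagonal is [1, 1, 1, 1, 1, 1, 7, 1]. Computing det(xI - L) by cofactor expansion (or equivalently via sum-over-permutations) gives x^8 - 14x^7 + 63x^6 - 140x^5 + 175x^4 - 126x^3 + 49x^2 - 8x. The constant term is 0 because L is singular (the all-ones vector lies in its kernel). The largest eigenvalue, 8, is at most the vertex count 8.

x^8 - 14x^7 + 63x^6 - 140x^5 + 175x^4 - 126x^3 + 49x^2 - 8x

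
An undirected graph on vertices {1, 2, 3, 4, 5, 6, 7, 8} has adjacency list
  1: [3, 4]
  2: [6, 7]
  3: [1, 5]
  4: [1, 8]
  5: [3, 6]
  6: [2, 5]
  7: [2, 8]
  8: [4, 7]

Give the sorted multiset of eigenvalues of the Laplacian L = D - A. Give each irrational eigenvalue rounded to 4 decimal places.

Each diagonal entry of L is the vertex degree and each off-diagonal entry is -1 where an edge is present, 0 otherwise; in the order [1, 2, 3, 4, 5, 6, 7, 8] the diagonal is [2, 2, 2, 2, 2, 2, 2, 2]. Since every row of L sums to 0, the all-ones vector is in the kernel and 0 is an eigenvalue. There is one zero in the spectrum, matching the 1 component. By the matrix-tree theorem the graph has (1/8) * product of the nonzero eigenvalues = 8 spanning trees.

[0, 0.5858, 0.5858, 2, 2, 3.4142, 3.4142, 4]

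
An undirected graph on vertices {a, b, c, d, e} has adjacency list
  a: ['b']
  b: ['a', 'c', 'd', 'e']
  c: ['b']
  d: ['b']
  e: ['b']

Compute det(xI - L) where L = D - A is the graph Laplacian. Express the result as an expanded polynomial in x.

Each diagonal entry of L is the vertex degree and each off-diagonal entry is -1 where an edge is present, 0 otherwise; in the order [a, b, c, d, e] the diagonal is [1, 4, 1, 1, 1]. The eigenvalues of L are [0, 1, 1, 1, 5]; the characteristic polynomial is the product of (x - lambda_i), which multiplies out to x^5 - 8x^4 + 18x^3 - 16x^2 + 5x. The coefficient of x^4 equals -trace(L) = -8, matching the sum of degrees. By the matrix-tree theorem the graph has (1/5) * product of the nonzero eigenvalues = 1 spanning tree. The eigenvalues sum to 8, which equals trace(L) = 2|E|.

x^5 - 8x^4 + 18x^3 - 16x^2 + 5x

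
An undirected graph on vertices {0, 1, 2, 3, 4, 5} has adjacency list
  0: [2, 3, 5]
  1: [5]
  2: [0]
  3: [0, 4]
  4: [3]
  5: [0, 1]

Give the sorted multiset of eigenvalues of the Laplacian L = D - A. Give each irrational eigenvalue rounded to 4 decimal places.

[0, 0.3820, 0.6972, 2, 2.6180, 4.3028]

Each diagonal entry of L is the vertex degree and each off-diagonal entry is -1 where an edge is present, 0 otherwise; in the order [0, 1, 2, 3, 4, 5] the diagonal is [3, 1, 1, 2, 1, 2]. The multiplicity of 0 as a Laplacian eigenvalue equals the number of connected components. The single zero eigenvalue shows the graph is connected. By the matrix-tree theorem the graph has (1/6) * product of the nonzero eigenvalues = 1 spanning tree.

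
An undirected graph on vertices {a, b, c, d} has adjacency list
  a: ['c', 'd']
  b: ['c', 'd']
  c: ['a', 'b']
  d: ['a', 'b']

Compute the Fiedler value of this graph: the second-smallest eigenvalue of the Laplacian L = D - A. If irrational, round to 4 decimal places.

With the vertex order [a, b, c, d], the degrees are [2, 2, 2, 2], giving D = diag(2, 2, 2, 2) and L = D - A. Computing the eigenvalues of L and sorting gives [0, 2, 2, 4]. The Fiedler value lambda_2 = 2 is strictly positive, so the graph is connected. By the matrix-tree theorem the graph has (1/4) * product of the nonzero eigenvalues = 4 spanning trees. The eigenvalues sum to 8, which equals trace(L) = 2|E|.

2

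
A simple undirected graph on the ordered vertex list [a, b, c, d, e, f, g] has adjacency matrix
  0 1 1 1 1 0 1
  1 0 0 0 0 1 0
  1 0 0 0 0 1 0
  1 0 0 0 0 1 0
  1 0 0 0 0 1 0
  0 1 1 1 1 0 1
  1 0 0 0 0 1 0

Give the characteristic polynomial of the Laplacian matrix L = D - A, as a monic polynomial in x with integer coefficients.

x^7 - 20x^6 + 155x^5 - 600x^4 + 1240x^3 - 1312x^2 + 560x

Reading degrees in the order [a, b, c, d, e, f, g] gives [5, 2, 2, 2, 2, 5, 2]; set D = diag(5, 2, 2, 2, 2, 5, 2) and form L = D - A. L has integer entries, so p(x) = det(xI - L) has integer coefficients. Expanding the determinant yields x^7 - 20x^6 + 155x^5 - 600x^4 + 1240x^3 - 1312x^2 + 560x. The coefficient of x^6 equals -trace(L) = -20, matching the sum of degrees. The eigenvalues sum to 20, which equals trace(L) = 2|E|.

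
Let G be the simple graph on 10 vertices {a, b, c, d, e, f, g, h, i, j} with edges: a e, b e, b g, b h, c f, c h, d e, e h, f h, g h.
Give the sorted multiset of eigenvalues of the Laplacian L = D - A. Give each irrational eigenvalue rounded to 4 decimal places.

Each diagonal entry of L is the vertex degree and each off-diagonal entry is -1 where an edge is present, 0 otherwise; in the order [a, b, c, d, e, f, g, h, i, j] the diagonal is [1, 3, 2, 1, 4, 2, 2, 5, 0, 0]. The multiplicity of 0 as a Laplacian eigenvalue equals the number of connected components. The 3 zero eigenvalues correspond to the 3 connected components. The largest eigenvalue, 6.1943, is at most the vertex count 10.

[0, 0, 0, 0.5553, 1, 1.2068, 3, 3.1509, 4.8926, 6.1943]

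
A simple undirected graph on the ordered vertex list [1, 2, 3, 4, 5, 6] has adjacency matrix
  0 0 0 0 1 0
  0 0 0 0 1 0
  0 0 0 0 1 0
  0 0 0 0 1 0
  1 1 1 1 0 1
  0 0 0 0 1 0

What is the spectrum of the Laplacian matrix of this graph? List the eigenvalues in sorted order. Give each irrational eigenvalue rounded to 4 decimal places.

[0, 1, 1, 1, 1, 6]

With the vertex order [1, 2, 3, 4, 5, 6], the degrees are [1, 1, 1, 1, 5, 1], giving D = diag(1, 1, 1, 1, 5, 1) and L = D - A. L is symmetric positive semidefinite, so every eigenvalue is real and nonnegative. There is one zero in the spectrum, matching the 1 component. By the matrix-tree theorem the graph has (1/6) * product of the nonzero eigenvalues = 1 spanning tree.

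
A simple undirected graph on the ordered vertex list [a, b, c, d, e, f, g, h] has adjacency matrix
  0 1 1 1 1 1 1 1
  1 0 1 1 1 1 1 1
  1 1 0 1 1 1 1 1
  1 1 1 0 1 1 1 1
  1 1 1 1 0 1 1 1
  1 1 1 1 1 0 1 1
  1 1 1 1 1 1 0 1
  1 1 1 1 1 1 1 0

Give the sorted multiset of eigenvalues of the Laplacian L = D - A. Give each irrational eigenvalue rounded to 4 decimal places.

[0, 8, 8, 8, 8, 8, 8, 8]

Reading degrees in the order [a, b, c, d, e, f, g, h] gives [7, 7, 7, 7, 7, 7, 7, 7]; set D = diag(7, 7, 7, 7, 7, 7, 7, 7) and form L = D - A. Since every row of L sums to 0, the all-ones vector is in the kernel and 0 is an eigenvalue. The eigenvalues sum to 56, which equals trace(L) = 2|E|. By the matrix-tree theorem the graph has (1/8) * product of the nonzero eigenvalues = 262144 spanning trees.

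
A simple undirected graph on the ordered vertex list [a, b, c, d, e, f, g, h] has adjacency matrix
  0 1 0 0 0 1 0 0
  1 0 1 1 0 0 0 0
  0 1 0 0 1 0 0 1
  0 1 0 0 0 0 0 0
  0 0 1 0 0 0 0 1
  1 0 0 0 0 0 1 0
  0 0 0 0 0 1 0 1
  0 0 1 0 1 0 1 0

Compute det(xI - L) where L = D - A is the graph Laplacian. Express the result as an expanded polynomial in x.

With the vertex order [a, b, c, d, e, f, g, h], the degrees are [2, 3, 3, 1, 2, 2, 2, 3], giving D = diag(2, 3, 3, 1, 2, 2, 2, 3) and L = D - A. L has integer entries, so p(x) = det(xI - L) has integer coefficients. Expanding the determinant yields x^8 - 18x^7 + 131x^6 - 494x^5 + 1027x^4 - 1156x^3 + 642x^2 - 136x. Since p(0) = det(-L) = 0, x divides p(x). The eigenvalues sum to 18, which equals trace(L) = 2|E|.

x^8 - 18x^7 + 131x^6 - 494x^5 + 1027x^4 - 1156x^3 + 642x^2 - 136x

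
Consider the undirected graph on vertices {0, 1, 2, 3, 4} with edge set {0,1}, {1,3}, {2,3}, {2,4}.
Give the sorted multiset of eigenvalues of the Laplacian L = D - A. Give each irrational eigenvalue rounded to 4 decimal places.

With the vertex order [0, 1, 2, 3, 4], the degrees are [1, 2, 2, 2, 1], giving D = diag(1, 2, 2, 2, 1) and L = D - A. Since every row of L sums to 0, the all-ones vector is in the kernel and 0 is an eigenvalue. There is one zero in the spectrum, matching the 1 component.

[0, 0.3820, 1.3820, 2.6180, 3.6180]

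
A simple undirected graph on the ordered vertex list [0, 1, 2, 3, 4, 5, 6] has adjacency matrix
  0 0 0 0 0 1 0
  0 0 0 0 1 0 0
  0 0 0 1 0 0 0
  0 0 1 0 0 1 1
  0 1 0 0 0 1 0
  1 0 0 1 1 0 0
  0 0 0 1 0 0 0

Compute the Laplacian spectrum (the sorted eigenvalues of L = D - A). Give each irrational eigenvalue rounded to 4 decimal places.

Reading degrees in the order [0, 1, 2, 3, 4, 5, 6] gives [1, 1, 1, 3, 2, 3, 1]; set D = diag(1, 1, 1, 3, 2, 3, 1) and form L = D - A. The multiplicity of 0 as a Laplacian eigenvalue equals the number of connected components. By the matrix-tree theorem the graph has (1/7) * product of the nonzero eigenvalues = 1 spanning tree. There is one zero in the spectrum, matching the 1 component.

[0, 0.3217, 0.6802, 1, 2.1397, 3.2297, 4.6287]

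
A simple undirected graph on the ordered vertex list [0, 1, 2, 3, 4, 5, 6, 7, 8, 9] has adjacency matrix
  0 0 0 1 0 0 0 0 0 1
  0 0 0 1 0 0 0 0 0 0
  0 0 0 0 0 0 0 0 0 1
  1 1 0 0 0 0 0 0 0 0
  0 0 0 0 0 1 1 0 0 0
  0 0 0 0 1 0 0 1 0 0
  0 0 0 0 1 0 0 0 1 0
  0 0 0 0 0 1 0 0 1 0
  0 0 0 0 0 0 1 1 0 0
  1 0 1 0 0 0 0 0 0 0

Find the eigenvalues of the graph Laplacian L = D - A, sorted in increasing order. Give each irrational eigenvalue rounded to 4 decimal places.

[0, 0, 0.3820, 1.3820, 1.3820, 1.3820, 2.6180, 3.6180, 3.6180, 3.6180]

With the vertex order [0, 1, 2, 3, 4, 5, 6, 7, 8, 9], the degrees are [2, 1, 1, 2, 2, 2, 2, 2, 2, 2], giving D = diag(2, 1, 1, 2, 2, 2, 2, 2, 2, 2) and L = D - A. Diagonalising L (or applying a numerical eigensolver to the 10x10 matrix) gives the spectrum above. The 2 zero eigenvalues correspond to the 2 connected components. The largest eigenvalue, 3.6180, is at most the vertex count 10. The eigenvalues sum to 18, which equals trace(L) = 2|E|.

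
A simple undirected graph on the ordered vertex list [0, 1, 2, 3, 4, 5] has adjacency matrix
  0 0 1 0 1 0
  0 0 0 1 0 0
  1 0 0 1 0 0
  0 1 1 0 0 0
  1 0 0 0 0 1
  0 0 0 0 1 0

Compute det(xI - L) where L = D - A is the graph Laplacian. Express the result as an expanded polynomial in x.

x^6 - 10x^5 + 36x^4 - 56x^3 + 35x^2 - 6x

With the vertex order [0, 1, 2, 3, 4, 5], the degrees are [2, 1, 2, 2, 2, 1], giving D = diag(2, 1, 2, 2, 2, 1) and L = D - A. Computing det(xI - L) by cofactor expansion (or equivalently via sum-over-permutations) gives x^6 - 10x^5 + 36x^4 - 56x^3 + 35x^2 - 6x. The coefficient of x^5 equals -trace(L) = -10, matching the sum of degrees. There is one zero in the spectrum, matching the 1 component.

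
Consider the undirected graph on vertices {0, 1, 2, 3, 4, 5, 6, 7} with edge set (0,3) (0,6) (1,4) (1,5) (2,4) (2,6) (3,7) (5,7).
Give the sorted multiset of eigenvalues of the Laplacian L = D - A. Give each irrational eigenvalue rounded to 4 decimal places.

Reading degrees in the order [0, 1, 2, 3, 4, 5, 6, 7] gives [2, 2, 2, 2, 2, 2, 2, 2]; set D = diag(2, 2, 2, 2, 2, 2, 2, 2) and form L = D - A. L is symmetric positive semidefinite, so every eigenvalue is real and nonnegative. By the matrix-tree theorem the graph has (1/8) * product of the nonzero eigenvalues = 8 spanning trees.

[0, 0.5858, 0.5858, 2, 2, 3.4142, 3.4142, 4]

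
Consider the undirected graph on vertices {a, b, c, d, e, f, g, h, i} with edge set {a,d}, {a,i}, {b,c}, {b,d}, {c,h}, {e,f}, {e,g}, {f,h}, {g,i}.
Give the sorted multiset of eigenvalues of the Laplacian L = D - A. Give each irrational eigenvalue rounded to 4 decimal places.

Each diagonal entry of L is the vertex degree and each off-diagonal entry is -1 where an edge is present, 0 otherwise; in the order [a, b, c, d, e, f, g, h, i] the diagonal is [2, 2, 2, 2, 2, 2, 2, 2, 2]. L is symmetric positive semidefinite, so every eigenvalue is real and nonnegative. The single zero eigenvalue shows the graph is connected. The eigenvalues sum to 18, which equals trace(L) = 2|E|.

[0, 0.4679, 0.4679, 1.6527, 1.6527, 3, 3, 3.8794, 3.8794]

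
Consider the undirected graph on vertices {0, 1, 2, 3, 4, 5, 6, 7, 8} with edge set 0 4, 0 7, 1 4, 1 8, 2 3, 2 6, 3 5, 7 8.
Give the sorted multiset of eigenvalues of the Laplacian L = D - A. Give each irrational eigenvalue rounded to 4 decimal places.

Each diagonal entry of L is the vertex degree and each off-diagonal entry is -1 where an edge is present, 0 otherwise; in the order [0, 1, 2, 3, 4, 5, 6, 7, 8] the diagonal is [2, 2, 2, 2, 2, 1, 1, 2, 2]. Since every row of L sums to 0, the all-ones vector is in the kernel and 0 is an eigenvalue. The 2 zero eigenvalues correspond to the 2 connected components. There are 2 zeros in the spectrum, matching the 2 components.

[0, 0, 0.5858, 1.3820, 1.3820, 2, 3.4142, 3.6180, 3.6180]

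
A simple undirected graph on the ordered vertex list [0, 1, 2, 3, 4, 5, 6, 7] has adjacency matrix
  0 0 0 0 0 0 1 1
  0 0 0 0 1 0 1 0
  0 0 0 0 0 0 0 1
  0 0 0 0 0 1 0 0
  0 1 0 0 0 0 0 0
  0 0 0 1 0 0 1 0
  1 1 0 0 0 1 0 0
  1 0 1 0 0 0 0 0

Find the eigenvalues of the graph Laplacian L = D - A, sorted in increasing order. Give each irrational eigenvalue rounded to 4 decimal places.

[0, 0.2434, 0.3820, 1.1798, 2, 2.6180, 3.1386, 4.4383]

With the vertex order [0, 1, 2, 3, 4, 5, 6, 7], the degrees are [2, 2, 1, 1, 1, 2, 3, 2], giving D = diag(2, 2, 1, 1, 1, 2, 3, 2) and L = D - A. L is symmetric positive semidefinite, so every eigenvalue is real and nonnegative. There is one zero in the spectrum, matching the 1 component.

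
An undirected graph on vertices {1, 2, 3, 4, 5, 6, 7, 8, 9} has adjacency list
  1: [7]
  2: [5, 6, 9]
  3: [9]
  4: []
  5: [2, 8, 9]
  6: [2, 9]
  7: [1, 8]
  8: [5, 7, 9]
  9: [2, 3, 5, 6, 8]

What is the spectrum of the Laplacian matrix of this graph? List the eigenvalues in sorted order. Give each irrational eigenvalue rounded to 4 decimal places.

[0, 0, 0.3603, 1.0280, 1.7424, 2.5617, 3.6369, 4.6084, 6.0622]

With the vertex order [1, 2, 3, 4, 5, 6, 7, 8, 9], the degrees are [1, 3, 1, 0, 3, 2, 2, 3, 5], giving D = diag(1, 3, 1, 0, 3, 2, 2, 3, 5) and L = D - A. L is symmetric positive semidefinite, so every eigenvalue is real and nonnegative. The 2 zero eigenvalues correspond to the 2 connected components. There are 2 zeros in the spectrum, matching the 2 components.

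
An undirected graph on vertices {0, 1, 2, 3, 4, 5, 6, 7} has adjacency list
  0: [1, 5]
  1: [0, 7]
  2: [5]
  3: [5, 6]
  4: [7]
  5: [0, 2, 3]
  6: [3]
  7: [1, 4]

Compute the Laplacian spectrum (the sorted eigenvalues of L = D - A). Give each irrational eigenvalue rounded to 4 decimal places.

[0, 0.1864, 0.5858, 1, 2, 2.4707, 3.4142, 4.3429]

Reading degrees in the order [0, 1, 2, 3, 4, 5, 6, 7] gives [2, 2, 1, 2, 1, 3, 1, 2]; set D = diag(2, 2, 1, 2, 1, 3, 1, 2) and form L = D - A. The multiplicity of 0 as a Laplacian eigenvalue equals the number of connected components. By the matrix-tree theorem the graph has (1/8) * product of the nonzero eigenvalues = 1 spanning tree. The eigenvalues sum to 14, which equals trace(L) = 2|E|.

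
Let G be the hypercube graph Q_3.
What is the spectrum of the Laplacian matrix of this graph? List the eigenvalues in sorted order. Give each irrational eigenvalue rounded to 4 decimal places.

The graph has 8 vertices and degree multiset [3, 3, 3, 3, 3, 3, 3, 3]; D is the diagonal matrix of degrees and L = D - A. L is symmetric positive semidefinite, so every eigenvalue is real and nonnegative. The single zero eigenvalue shows the graph is connected. The largest eigenvalue, 6, is at most the vertex count 8.

[0, 2, 2, 2, 4, 4, 4, 6]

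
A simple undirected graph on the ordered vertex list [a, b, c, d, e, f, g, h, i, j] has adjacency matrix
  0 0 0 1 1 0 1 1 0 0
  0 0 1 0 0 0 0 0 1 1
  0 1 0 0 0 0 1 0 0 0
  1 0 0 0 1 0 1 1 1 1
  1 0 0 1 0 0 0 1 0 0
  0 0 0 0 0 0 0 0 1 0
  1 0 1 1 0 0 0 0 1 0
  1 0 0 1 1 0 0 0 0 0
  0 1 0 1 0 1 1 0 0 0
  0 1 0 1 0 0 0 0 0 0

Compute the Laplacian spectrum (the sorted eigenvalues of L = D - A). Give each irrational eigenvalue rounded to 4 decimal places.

[0, 0.7356, 1.0167, 1.7355, 3.1687, 3.4855, 4, 4.7695, 5.9036, 7.1850]

Reading degrees in the order [a, b, c, d, e, f, g, h, i, j] gives [4, 3, 2, 6, 3, 1, 4, 3, 4, 2]; set D = diag(4, 3, 2, 6, 3, 1, 4, 3, 4, 2) and form L = D - A. L is symmetric positive semidefinite, so every eigenvalue is real and nonnegative. By the matrix-tree theorem the graph has (1/10) * product of the nonzero eigenvalues = 1160 spanning trees.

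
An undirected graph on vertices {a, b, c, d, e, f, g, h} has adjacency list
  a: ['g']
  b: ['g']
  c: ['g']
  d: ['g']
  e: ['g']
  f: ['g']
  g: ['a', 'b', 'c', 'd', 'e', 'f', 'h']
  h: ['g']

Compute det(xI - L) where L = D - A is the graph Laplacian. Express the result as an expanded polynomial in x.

x^8 - 14x^7 + 63x^6 - 140x^5 + 175x^4 - 126x^3 + 49x^2 - 8x

With the vertex order [a, b, c, d, e, f, g, h], the degrees are [1, 1, 1, 1, 1, 1, 7, 1], giving D = diag(1, 1, 1, 1, 1, 1, 7, 1) and L = D - A. L has integer entries, so p(x) = det(xI - L) has integer coefficients. Expanding the determinant yields x^8 - 14x^7 + 63x^6 - 140x^5 + 175x^4 - 126x^3 + 49x^2 - 8x. The constant term is 0 because L is singular (the all-ones vector lies in its kernel). By the matrix-tree theorem the graph has (1/8) * product of the nonzero eigenvalues = 1 spanning tree.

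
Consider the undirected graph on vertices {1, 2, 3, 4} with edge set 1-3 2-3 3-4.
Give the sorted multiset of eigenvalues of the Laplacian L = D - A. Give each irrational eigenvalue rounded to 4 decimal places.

With the vertex order [1, 2, 3, 4], the degrees are [1, 1, 3, 1], giving D = diag(1, 1, 3, 1) and L = D - A. Since every row of L sums to 0, the all-ones vector is in the kernel and 0 is an eigenvalue. The single zero eigenvalue shows the graph is connected. The eigenvalues sum to 6, which equals trace(L) = 2|E|. By the matrix-tree theorem the graph has (1/4) * product of the nonzero eigenvalues = 1 spanning tree.

[0, 1, 1, 4]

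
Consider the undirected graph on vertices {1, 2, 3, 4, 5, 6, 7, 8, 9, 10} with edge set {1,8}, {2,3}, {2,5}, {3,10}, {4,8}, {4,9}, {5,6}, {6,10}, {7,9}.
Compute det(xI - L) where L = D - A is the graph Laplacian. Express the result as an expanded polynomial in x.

With the vertex order [1, 2, 3, 4, 5, 6, 7, 8, 9, 10], the degrees are [1, 2, 2, 2, 2, 2, 1, 2, 2, 2], giving D = diag(1, 2, 2, 2, 2, 2, 1, 2, 2, 2) and L = D - A. Computing det(xI - L) by cofactor expansion (or equivalently via sum-over-permutations) gives x^10 - 18x^9 + 136x^8 - 560x^7 + 1365x^6 - 2000x^5 + 1700x^4 - 750x^3 + 125x^2. The constant term is 0 because L is singular (the all-ones vector lies in its kernel). The largest eigenvalue, 3.6180, is at most the vertex count 10. There are 2 zeros in the spectrum, matching the 2 components.

x^10 - 18x^9 + 136x^8 - 560x^7 + 1365x^6 - 2000x^5 + 1700x^4 - 750x^3 + 125x^2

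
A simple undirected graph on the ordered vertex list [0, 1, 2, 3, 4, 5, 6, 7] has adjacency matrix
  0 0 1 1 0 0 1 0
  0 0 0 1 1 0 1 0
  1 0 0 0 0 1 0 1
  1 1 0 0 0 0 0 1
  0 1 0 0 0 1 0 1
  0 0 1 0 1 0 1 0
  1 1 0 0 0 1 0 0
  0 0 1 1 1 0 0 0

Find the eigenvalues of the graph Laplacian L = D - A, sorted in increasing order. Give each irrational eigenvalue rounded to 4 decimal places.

[0, 2, 2, 2, 4, 4, 4, 6]

With the vertex order [0, 1, 2, 3, 4, 5, 6, 7], the degrees are [3, 3, 3, 3, 3, 3, 3, 3], giving D = diag(3, 3, 3, 3, 3, 3, 3, 3) and L = D - A. L is symmetric positive semidefinite, so every eigenvalue is real and nonnegative. The single zero eigenvalue shows the graph is connected. By the matrix-tree theorem the graph has (1/8) * product of the nonzero eigenvalues = 384 spanning trees.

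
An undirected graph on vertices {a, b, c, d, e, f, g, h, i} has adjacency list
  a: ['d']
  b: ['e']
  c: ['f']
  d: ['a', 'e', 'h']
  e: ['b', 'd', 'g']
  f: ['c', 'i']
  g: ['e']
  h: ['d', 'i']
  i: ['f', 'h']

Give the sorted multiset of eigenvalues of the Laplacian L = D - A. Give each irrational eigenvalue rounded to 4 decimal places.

[0, 0.1627, 0.5321, 1, 1, 2.0892, 3, 3.5723, 4.6437]

With the vertex order [a, b, c, d, e, f, g, h, i], the degrees are [1, 1, 1, 3, 3, 2, 1, 2, 2], giving D = diag(1, 1, 1, 3, 3, 2, 1, 2, 2) and L = D - A. Diagonalising L (or applying a numerical eigensolver to the 9x9 matrix) gives the spectrum above.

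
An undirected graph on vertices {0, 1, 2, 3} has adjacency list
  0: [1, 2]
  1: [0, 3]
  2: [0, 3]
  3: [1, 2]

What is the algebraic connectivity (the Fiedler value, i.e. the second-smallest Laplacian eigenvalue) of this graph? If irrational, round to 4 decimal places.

2

Each diagonal entry of L is the vertex degree and each off-diagonal entry is -1 where an edge is present, 0 otherwise; in the order [0, 1, 2, 3] the diagonal is [2, 2, 2, 2]. Computing the eigenvalues of L and sorting gives [0, 2, 2, 4]. The Fiedler value lambda_2 = 2 is strictly positive, so the graph is connected. The largest eigenvalue, 4, is at most the vertex count 4.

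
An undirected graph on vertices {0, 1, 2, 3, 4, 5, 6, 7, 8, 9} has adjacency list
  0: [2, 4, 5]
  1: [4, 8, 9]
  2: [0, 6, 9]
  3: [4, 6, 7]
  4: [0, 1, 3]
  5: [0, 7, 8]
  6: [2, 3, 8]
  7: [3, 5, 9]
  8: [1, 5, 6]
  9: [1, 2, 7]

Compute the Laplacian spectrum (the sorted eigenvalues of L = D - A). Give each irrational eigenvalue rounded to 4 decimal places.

Each diagonal entry of L is the vertex degree and each off-diagonal entry is -1 where an edge is present, 0 otherwise; in the order [0, 1, 2, 3, 4, 5, 6, 7, 8, 9] the diagonal is [3, 3, 3, 3, 3, 3, 3, 3, 3, 3]. L is symmetric positive semidefinite, so every eigenvalue is real and nonnegative.

[0, 2, 2, 2, 2, 2, 5, 5, 5, 5]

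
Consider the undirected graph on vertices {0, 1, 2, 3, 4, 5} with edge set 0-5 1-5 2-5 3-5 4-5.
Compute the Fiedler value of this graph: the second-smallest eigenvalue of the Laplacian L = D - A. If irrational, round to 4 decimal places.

With the vertex order [0, 1, 2, 3, 4, 5], the degrees are [1, 1, 1, 1, 1, 5], giving D = diag(1, 1, 1, 1, 1, 5) and L = D - A. The sorted Laplacian eigenvalues are [0, 1, 1, 1, 1, 6]; the algebraic connectivity is the second entry, 1. By the matrix-tree theorem the graph has (1/6) * product of the nonzero eigenvalues = 1 spanning tree.

1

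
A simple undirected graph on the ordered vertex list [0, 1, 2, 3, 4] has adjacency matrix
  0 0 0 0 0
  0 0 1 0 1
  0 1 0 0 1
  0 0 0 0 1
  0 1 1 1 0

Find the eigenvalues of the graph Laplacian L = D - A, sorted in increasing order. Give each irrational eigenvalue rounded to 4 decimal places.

Reading degrees in the order [0, 1, 2, 3, 4] gives [0, 2, 2, 1, 3]; set D = diag(0, 2, 2, 1, 3) and form L = D - A. L is symmetric positive semidefinite, so every eigenvalue is real and nonnegative. The 2 zero eigenvalues correspond to the 2 connected components. The largest eigenvalue, 4, is at most the vertex count 5.

[0, 0, 1, 3, 4]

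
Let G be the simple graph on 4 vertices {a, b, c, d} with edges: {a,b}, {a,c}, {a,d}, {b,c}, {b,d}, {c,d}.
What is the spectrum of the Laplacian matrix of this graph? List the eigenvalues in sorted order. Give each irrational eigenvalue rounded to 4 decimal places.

With the vertex order [a, b, c, d], the degrees are [3, 3, 3, 3], giving D = diag(3, 3, 3, 3) and L = D - A. Diagonalising L (or applying a numerical eigensolver to the 4x4 matrix) gives the spectrum above. The eigenvalues sum to 12, which equals trace(L) = 2|E|.

[0, 4, 4, 4]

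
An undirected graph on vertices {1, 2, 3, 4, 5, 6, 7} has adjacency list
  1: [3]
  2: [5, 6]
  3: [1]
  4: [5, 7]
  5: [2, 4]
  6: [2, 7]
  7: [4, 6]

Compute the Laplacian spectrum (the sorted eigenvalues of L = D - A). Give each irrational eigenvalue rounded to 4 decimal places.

Each diagonal entry of L is the vertex degree and each off-diagonal entry is -1 where an edge is present, 0 otherwise; in the order [1, 2, 3, 4, 5, 6, 7] the diagonal is [1, 2, 1, 2, 2, 2, 2]. Since every row of L sums to 0, the all-ones vector is in the kernel and 0 is an eigenvalue. The 2 zero eigenvalues correspond to the 2 connected components. The eigenvalues sum to 12, which equals trace(L) = 2|E|. The largest eigenvalue, 3.6180, is at most the vertex count 7.

[0, 0, 1.3820, 1.3820, 2, 3.6180, 3.6180]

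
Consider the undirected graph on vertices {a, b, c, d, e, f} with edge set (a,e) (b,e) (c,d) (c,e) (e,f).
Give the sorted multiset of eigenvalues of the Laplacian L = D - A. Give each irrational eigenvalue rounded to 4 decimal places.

[0, 0.4859, 1, 1, 2.4280, 5.0861]

With the vertex order [a, b, c, d, e, f], the degrees are [1, 1, 2, 1, 4, 1], giving D = diag(1, 1, 2, 1, 4, 1) and L = D - A. L is symmetric positive semidefinite, so every eigenvalue is real and nonnegative. The single zero eigenvalue shows the graph is connected. There is one zero in the spectrum, matching the 1 component. The eigenvalues sum to 10, which equals trace(L) = 2|E|.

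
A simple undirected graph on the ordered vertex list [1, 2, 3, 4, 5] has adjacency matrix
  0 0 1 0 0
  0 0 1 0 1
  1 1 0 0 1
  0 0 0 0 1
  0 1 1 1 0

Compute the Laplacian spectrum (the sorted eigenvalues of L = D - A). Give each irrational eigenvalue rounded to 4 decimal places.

With the vertex order [1, 2, 3, 4, 5], the degrees are [1, 2, 3, 1, 3], giving D = diag(1, 2, 3, 1, 3) and L = D - A. Since every row of L sums to 0, the all-ones vector is in the kernel and 0 is an eigenvalue. By the matrix-tree theorem the graph has (1/5) * product of the nonzero eigenvalues = 3 spanning trees.

[0, 0.6972, 1.3820, 3.6180, 4.3028]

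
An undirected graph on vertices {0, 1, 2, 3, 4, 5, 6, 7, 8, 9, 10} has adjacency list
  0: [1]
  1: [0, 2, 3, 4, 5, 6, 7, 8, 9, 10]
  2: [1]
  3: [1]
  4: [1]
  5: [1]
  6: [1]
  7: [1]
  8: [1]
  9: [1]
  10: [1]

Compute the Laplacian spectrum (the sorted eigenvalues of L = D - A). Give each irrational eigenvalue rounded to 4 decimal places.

Each diagonal entry of L is the vertex degree and each off-diagonal entry is -1 where an edge is present, 0 otherwise; in the order [0, 1, 2, 3, 4, 5, 6, 7, 8, 9, 10] the diagonal is [1, 10, 1, 1, 1, 1, 1, 1, 1, 1, 1]. The multiplicity of 0 as a Laplacian eigenvalue equals the number of connected components. There is one zero in the spectrum, matching the 1 component. The eigenvalues sum to 20, which equals trace(L) = 2|E|.

[0, 1, 1, 1, 1, 1, 1, 1, 1, 1, 11]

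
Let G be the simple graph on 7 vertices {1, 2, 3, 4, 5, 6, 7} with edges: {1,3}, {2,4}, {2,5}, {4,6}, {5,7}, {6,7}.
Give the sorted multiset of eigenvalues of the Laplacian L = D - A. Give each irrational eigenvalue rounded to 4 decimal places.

[0, 0, 1.3820, 1.3820, 2, 3.6180, 3.6180]

Each diagonal entry of L is the vertex degree and each off-diagonal entry is -1 where an edge is present, 0 otherwise; in the order [1, 2, 3, 4, 5, 6, 7] the diagonal is [1, 2, 1, 2, 2, 2, 2]. Diagonalising L (or applying a numerical eigensolver to the 7x7 matrix) gives the spectrum above. The 2 zero eigenvalues correspond to the 2 connected components. There are 2 zeros in the spectrum, matching the 2 components.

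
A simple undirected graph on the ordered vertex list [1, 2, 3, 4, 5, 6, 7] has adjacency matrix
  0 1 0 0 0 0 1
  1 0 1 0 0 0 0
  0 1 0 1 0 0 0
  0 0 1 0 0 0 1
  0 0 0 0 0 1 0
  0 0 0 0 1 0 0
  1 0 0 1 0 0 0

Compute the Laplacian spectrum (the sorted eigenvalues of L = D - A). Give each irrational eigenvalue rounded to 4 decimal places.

[0, 0, 1.3820, 1.3820, 2, 3.6180, 3.6180]

With the vertex order [1, 2, 3, 4, 5, 6, 7], the degrees are [2, 2, 2, 2, 1, 1, 2], giving D = diag(2, 2, 2, 2, 1, 1, 2) and L = D - A. L is symmetric positive semidefinite, so every eigenvalue is real and nonnegative. The 2 zero eigenvalues correspond to the 2 connected components. The eigenvalues sum to 12, which equals trace(L) = 2|E|.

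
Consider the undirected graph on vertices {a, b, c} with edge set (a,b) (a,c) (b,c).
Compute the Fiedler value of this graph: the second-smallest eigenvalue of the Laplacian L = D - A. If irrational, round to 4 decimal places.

3

Reading degrees in the order [a, b, c] gives [2, 2, 2]; set D = diag(2, 2, 2) and form L = D - A. Computing the eigenvalues of L and sorting gives [0, 3, 3]. The Fiedler value lambda_2 = 3 is strictly positive, so the graph is connected. The largest eigenvalue, 3, is at most the vertex count 3. The eigenvalues sum to 6, which equals trace(L) = 2|E|.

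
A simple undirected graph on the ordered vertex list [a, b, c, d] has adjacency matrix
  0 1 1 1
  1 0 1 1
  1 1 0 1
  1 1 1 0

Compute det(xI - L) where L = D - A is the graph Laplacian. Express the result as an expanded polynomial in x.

x^4 - 12x^3 + 48x^2 - 64x

Each diagonal entry of L is the vertex degree and each off-diagonal entry is -1 where an edge is present, 0 otherwise; in the order [a, b, c, d] the diagonal is [3, 3, 3, 3]. Computing det(xI - L) by cofactor expansion (or equivalently via sum-over-permutations) gives x^4 - 12x^3 + 48x^2 - 64x. The constant term is 0 because L is singular (the all-ones vector lies in its kernel). By the matrix-tree theorem the graph has (1/4) * product of the nonzero eigenvalues = 16 spanning trees. The eigenvalues sum to 12, which equals trace(L) = 2|E|.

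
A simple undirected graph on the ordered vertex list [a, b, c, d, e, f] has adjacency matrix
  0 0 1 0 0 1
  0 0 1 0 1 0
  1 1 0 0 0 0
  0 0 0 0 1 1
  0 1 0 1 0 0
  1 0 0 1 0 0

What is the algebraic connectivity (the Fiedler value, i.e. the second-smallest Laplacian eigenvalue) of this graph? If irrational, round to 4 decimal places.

With the vertex order [a, b, c, d, e, f], the degrees are [2, 2, 2, 2, 2, 2], giving D = diag(2, 2, 2, 2, 2, 2) and L = D - A. The sorted Laplacian eigenvalues are [0, 1, 1, 3, 3, 4]; the algebraic connectivity is the second entry, 1.

1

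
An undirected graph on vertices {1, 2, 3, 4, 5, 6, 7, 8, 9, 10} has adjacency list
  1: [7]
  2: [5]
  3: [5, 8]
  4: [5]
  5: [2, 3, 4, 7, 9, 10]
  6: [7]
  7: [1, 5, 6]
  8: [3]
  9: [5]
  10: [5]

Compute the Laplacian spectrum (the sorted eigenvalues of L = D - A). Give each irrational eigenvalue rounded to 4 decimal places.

[0, 0.3130, 0.5041, 1, 1, 1, 1, 2.4928, 3.5709, 7.1192]

Each diagonal entry of L is the vertex degree and each off-diagonal entry is -1 where an edge is present, 0 otherwise; in the order [1, 2, 3, 4, 5, 6, 7, 8, 9, 10] the diagonal is [1, 1, 2, 1, 6, 1, 3, 1, 1, 1]. Diagonalising L (or applying a numerical eigensolver to the 10x10 matrix) gives the spectrum above. By the matrix-tree theorem the graph has (1/10) * product of the nonzero eigenvalues = 1 spanning tree.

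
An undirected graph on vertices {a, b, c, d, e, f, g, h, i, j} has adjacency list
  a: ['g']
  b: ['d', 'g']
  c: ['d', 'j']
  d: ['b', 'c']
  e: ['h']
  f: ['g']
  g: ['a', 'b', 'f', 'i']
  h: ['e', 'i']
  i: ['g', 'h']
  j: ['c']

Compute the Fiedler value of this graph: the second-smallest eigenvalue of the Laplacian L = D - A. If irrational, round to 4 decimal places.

Reading degrees in the order [a, b, c, d, e, f, g, h, i, j] gives [1, 2, 2, 2, 1, 1, 4, 2, 2, 1]; set D = diag(1, 2, 2, 2, 1, 1, 4, 2, 2, 1) and form L = D - A. Computing the eigenvalues of L and sorting gives [0, 0.1490, 0.3621, 1, 1, 1.4749, 2.2401, 3.1091, 3.4819, 5.1830]. The Fiedler value lambda_2 = 0.1490 is strictly positive, so the graph is connected. The eigenvalues sum to 18, which equals trace(L) = 2|E|.

0.1490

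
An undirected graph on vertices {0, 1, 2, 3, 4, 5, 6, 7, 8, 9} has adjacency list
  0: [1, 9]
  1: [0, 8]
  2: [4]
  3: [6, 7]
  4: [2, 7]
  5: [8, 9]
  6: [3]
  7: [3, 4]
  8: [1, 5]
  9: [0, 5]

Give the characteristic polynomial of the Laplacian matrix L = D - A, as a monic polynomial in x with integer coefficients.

With the vertex order [0, 1, 2, 3, 4, 5, 6, 7, 8, 9], the degrees are [2, 2, 1, 2, 2, 2, 1, 2, 2, 2], giving D = diag(2, 2, 1, 2, 2, 2, 1, 2, 2, 2) and L = D - A. L has integer entries, so p(x) = det(xI - L) has integer coefficients. Expanding the determinant yields x^10 - 18x^9 + 136x^8 - 560x^7 + 1365x^6 - 2000x^5 + 1700x^4 - 750x^3 + 125x^2. Since p(0) = det(-L) = 0, x divides p(x). The largest eigenvalue, 3.6180, is at most the vertex count 10.

x^10 - 18x^9 + 136x^8 - 560x^7 + 1365x^6 - 2000x^5 + 1700x^4 - 750x^3 + 125x^2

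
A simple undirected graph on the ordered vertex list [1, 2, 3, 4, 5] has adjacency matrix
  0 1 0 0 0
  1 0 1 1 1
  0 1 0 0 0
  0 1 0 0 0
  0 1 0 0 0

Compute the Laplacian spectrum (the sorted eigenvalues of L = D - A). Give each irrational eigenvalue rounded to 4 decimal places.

[0, 1, 1, 1, 5]

Each diagonal entry of L is the vertex degree and each off-diagonal entry is -1 where an edge is present, 0 otherwise; in the order [1, 2, 3, 4, 5] the diagonal is [1, 4, 1, 1, 1]. Since every row of L sums to 0, the all-ones vector is in the kernel and 0 is an eigenvalue. The single zero eigenvalue shows the graph is connected. The largest eigenvalue, 5, is at most the vertex count 5. By the matrix-tree theorem the graph has (1/5) * product of the nonzero eigenvalues = 1 spanning tree.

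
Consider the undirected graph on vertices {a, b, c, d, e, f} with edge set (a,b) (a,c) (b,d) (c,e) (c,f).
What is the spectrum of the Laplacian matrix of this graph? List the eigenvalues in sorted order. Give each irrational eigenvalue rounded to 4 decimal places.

Reading degrees in the order [a, b, c, d, e, f] gives [2, 2, 3, 1, 1, 1]; set D = diag(2, 2, 3, 1, 1, 1) and form L = D - A. Since every row of L sums to 0, the all-ones vector is in the kernel and 0 is an eigenvalue. The eigenvalues sum to 10, which equals trace(L) = 2|E|. By the matrix-tree theorem the graph has (1/6) * product of the nonzero eigenvalues = 1 spanning tree.

[0, 0.3249, 1, 1.4608, 3, 4.2143]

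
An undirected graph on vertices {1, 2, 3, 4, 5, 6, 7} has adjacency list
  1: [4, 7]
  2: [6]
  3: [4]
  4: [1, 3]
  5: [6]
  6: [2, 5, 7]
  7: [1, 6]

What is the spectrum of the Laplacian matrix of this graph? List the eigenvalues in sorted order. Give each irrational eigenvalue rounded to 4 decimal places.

With the vertex order [1, 2, 3, 4, 5, 6, 7], the degrees are [2, 1, 1, 2, 1, 3, 2], giving D = diag(2, 1, 1, 2, 1, 3, 2) and L = D - A. The multiplicity of 0 as a Laplacian eigenvalue equals the number of connected components. The largest eigenvalue, 4.2283, is at most the vertex count 7. By the matrix-tree theorem the graph has (1/7) * product of the nonzero eigenvalues = 1 spanning tree.

[0, 0.2254, 1, 1, 2.1859, 3.3604, 4.2283]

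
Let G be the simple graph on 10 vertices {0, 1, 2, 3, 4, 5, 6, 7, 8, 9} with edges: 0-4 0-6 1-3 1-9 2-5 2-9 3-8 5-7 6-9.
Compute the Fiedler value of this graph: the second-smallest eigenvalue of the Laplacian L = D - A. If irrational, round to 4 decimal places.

0.1981

Each diagonal entry of L is the vertex degree and each off-diagonal entry is -1 where an edge is present, 0 otherwise; in the order [0, 1, 2, 3, 4, 5, 6, 7, 8, 9] the diagonal is [2, 2, 2, 2, 1, 2, 2, 1, 1, 3]. Computing the eigenvalues of L and sorting gives [0, 0.1981, 0.1981, 0.8299, 1.5550, 1.5550, 2.6889, 3.2470, 3.2470, 4.4812]. The Fiedler value lambda_2 = 0.1981 is strictly positive, so the graph is connected. The largest eigenvalue, 4.4812, is at most the vertex count 10.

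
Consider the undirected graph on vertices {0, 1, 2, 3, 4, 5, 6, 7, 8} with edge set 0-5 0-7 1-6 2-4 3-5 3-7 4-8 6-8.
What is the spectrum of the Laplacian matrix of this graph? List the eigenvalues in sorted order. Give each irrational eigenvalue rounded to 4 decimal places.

Reading degrees in the order [0, 1, 2, 3, 4, 5, 6, 7, 8] gives [2, 1, 1, 2, 2, 2, 2, 2, 2]; set D = diag(2, 1, 1, 2, 2, 2, 2, 2, 2) and form L = D - A. The multiplicity of 0 as a Laplacian eigenvalue equals the number of connected components. The 2 zero eigenvalues correspond to the 2 connected components. The largest eigenvalue, 4, is at most the vertex count 9. There are 2 zeros in the spectrum, matching the 2 components.

[0, 0, 0.3820, 1.3820, 2, 2, 2.6180, 3.6180, 4]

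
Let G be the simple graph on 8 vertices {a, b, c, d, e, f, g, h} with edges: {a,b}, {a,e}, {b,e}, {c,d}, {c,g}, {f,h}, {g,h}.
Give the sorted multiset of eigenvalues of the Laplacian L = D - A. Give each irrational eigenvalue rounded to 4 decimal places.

Each diagonal entry of L is the vertex degree and each off-diagonal entry is -1 where an edge is present, 0 otherwise; in the order [a, b, c, d, e, f, g, h] the diagonal is [2, 2, 2, 1, 2, 1, 2, 2]. L is symmetric positive semidefinite, so every eigenvalue is real and nonnegative. The 2 zero eigenvalues correspond to the 2 connected components. The eigenvalues sum to 14, which equals trace(L) = 2|E|.

[0, 0, 0.3820, 1.3820, 2.6180, 3, 3, 3.6180]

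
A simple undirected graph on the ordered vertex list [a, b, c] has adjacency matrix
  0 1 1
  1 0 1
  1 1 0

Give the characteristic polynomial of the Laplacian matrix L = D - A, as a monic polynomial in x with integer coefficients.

x^3 - 6x^2 + 9x

Reading degrees in the order [a, b, c] gives [2, 2, 2]; set D = diag(2, 2, 2) and form L = D - A. Computing det(xI - L) by cofactor expansion (or equivalently via sum-over-permutations) gives x^3 - 6x^2 + 9x. The coefficient of x^2 equals -trace(L) = -6, matching the sum of degrees. There is one zero in the spectrum, matching the 1 component.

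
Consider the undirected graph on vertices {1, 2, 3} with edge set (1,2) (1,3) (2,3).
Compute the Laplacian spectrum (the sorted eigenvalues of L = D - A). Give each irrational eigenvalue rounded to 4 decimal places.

[0, 3, 3]

With the vertex order [1, 2, 3], the degrees are [2, 2, 2], giving D = diag(2, 2, 2) and L = D - A. Since every row of L sums to 0, the all-ones vector is in the kernel and 0 is an eigenvalue. The eigenvalues sum to 6, which equals trace(L) = 2|E|. There is one zero in the spectrum, matching the 1 component.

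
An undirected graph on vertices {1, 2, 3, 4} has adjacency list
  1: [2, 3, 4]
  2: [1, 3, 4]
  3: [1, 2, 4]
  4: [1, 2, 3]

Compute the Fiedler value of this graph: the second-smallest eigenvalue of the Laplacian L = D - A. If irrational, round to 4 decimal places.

Reading degrees in the order [1, 2, 3, 4] gives [3, 3, 3, 3]; set D = diag(3, 3, 3, 3) and form L = D - A. The sorted Laplacian eigenvalues are [0, 4, 4, 4]; the algebraic connectivity is the second entry, 4. The eigenvalues sum to 12, which equals trace(L) = 2|E|. By the matrix-tree theorem the graph has (1/4) * product of the nonzero eigenvalues = 16 spanning trees.

4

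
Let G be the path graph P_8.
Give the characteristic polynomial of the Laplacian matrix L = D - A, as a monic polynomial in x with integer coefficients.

The graph has 8 vertices and degree multiset [2, 2, 2, 2, 2, 2, 1, 1]; D is the diagonal matrix of degrees and L = D - A. Computing det(xI - L) by cofactor expansion (or equivalently via sum-over-permutations) gives x^8 - 14x^7 + 78x^6 - 220x^5 + 330x^4 - 252x^3 + 84x^2 - 8x. Since p(0) = det(-L) = 0, x divides p(x). The largest eigenvalue, 3.8478, is at most the vertex count 8. There is one zero in the spectrum, matching the 1 component.

x^8 - 14x^7 + 78x^6 - 220x^5 + 330x^4 - 252x^3 + 84x^2 - 8x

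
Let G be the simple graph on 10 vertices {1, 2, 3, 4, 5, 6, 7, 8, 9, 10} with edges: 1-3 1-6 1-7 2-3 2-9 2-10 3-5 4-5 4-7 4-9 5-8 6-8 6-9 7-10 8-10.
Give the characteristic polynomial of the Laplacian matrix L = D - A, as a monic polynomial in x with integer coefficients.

x^10 - 30x^9 + 390x^8 - 2880x^7 + 13305x^6 - 39882x^5 + 77640x^4 - 94800x^3 + 66000x^2 - 20000x

With the vertex order [1, 2, 3, 4, 5, 6, 7, 8, 9, 10], the degrees are [3, 3, 3, 3, 3, 3, 3, 3, 3, 3], giving D = diag(3, 3, 3, 3, 3, 3, 3, 3, 3, 3) and L = D - A. Computing det(xI - L) by cofactor expansion (or equivalently via sum-over-permutations) gives x^10 - 30x^9 + 390x^8 - 2880x^7 + 13305x^6 - 39882x^5 + 77640x^4 - 94800x^3 + 66000x^2 - 20000x. The constant term is 0 because L is singular (the all-ones vector lies in its kernel). There is one zero in the spectrum, matching the 1 component.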